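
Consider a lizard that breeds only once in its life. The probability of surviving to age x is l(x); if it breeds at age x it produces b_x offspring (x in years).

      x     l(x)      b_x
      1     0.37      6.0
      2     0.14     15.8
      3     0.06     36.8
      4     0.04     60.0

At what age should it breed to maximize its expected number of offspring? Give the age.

4

Expected offspring if breeding at age x = l(x) × b_x:
  age 1: 0.37 × 6.0 = 2.220
  age 2: 0.14 × 15.8 = 2.212
  age 3: 0.06 × 36.8 = 2.208
  age 4: 0.04 × 60.0 = 2.400
Maximum at age 4 (2.400).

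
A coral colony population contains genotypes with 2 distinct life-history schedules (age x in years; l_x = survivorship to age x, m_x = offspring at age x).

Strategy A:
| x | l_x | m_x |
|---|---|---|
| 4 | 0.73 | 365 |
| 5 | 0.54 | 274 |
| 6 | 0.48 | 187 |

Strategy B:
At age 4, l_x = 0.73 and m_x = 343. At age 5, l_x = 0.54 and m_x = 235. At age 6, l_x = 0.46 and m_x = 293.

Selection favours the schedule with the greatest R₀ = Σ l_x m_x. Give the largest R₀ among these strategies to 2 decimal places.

Strategy A: R₀ = 0.73×365 + 0.54×274 + 0.48×187 = 504.1700
Strategy B: R₀ = 0.73×343 + 0.54×235 + 0.46×293 = 512.0700
Highest R₀: strategy B with 512.0700.

512.07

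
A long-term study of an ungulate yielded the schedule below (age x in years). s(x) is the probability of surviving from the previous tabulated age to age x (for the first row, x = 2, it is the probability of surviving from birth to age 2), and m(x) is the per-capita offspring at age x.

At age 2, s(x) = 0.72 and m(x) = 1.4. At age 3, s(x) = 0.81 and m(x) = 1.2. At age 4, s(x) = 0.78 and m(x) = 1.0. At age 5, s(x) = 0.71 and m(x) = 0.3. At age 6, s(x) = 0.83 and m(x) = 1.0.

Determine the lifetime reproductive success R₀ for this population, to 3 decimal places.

Survivorship from birth: l_x = s_2·s_3·…·s_x.
  l_2 = 0.72000
  l_3 = 0.58320
  l_4 = 0.45490
  l_5 = 0.32298
  l_6 = 0.26807
R₀ = Σ l_x m(x):
  age 2: 0.72000 × 1.4 = 1.0080
  age 3: 0.58320 × 1.2 = 0.6998
  age 4: 0.45490 × 1.0 = 0.4549
  age 5: 0.32298 × 0.3 = 0.0969
  age 6: 0.26807 × 1.0 = 0.2681
R₀ = 1.0080 + 0.6998 + 0.4549 + 0.0969 + 0.2681 = 2.5277

2.528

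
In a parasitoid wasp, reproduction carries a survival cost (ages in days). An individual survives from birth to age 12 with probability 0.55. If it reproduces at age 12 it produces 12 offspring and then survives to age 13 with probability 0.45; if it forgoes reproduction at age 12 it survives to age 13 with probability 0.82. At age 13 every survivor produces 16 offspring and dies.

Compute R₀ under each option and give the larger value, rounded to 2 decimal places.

breed at age 12: R₀ = 0.55 × (12 + 0.45 × 16) = 0.55 × 19.2000 = 10.5600
delay to age 13: R₀ = 0.55 × (0.82 × 16) = 0.55 × 13.1200 = 7.2160
Higher: breed at age 12 (10.5600).

10.56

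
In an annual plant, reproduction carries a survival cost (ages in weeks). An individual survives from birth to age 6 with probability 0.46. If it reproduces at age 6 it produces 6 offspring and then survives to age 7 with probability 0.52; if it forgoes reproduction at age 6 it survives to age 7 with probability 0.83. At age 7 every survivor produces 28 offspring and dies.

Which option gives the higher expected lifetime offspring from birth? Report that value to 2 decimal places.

breed at age 6: R₀ = 0.46 × (6 + 0.52 × 28) = 0.46 × 20.5600 = 9.4576
delay to age 7: R₀ = 0.46 × (0.83 × 28) = 0.46 × 23.2400 = 10.6904
Higher: delay to age 7 (10.6904).

10.69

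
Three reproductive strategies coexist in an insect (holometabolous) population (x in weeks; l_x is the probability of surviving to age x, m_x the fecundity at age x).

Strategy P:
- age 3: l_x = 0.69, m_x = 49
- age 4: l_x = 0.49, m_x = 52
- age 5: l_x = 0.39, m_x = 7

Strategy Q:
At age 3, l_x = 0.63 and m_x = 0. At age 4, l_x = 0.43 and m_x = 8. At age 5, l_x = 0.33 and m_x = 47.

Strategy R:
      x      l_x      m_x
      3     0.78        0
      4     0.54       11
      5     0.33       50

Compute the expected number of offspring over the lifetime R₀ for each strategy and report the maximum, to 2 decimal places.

Strategy P: R₀ = 0.69×49 + 0.49×52 + 0.39×7 = 62.0200
Strategy Q: R₀ = 0.63×0 + 0.43×8 + 0.33×47 = 18.9500
Strategy R: R₀ = 0.78×0 + 0.54×11 + 0.33×50 = 22.4400
Highest R₀: strategy P with 62.0200.

62.02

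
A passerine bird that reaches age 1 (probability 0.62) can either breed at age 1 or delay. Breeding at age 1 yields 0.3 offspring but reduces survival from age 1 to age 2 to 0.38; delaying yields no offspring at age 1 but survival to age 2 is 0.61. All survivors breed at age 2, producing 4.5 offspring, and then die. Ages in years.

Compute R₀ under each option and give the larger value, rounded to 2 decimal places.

1.70

breed at age 1: R₀ = 0.62 × (0.3 + 0.38 × 4.5) = 0.62 × 2.0100 = 1.2462
delay to age 2: R₀ = 0.62 × (0.61 × 4.5) = 0.62 × 2.7450 = 1.7019
Higher: delay to age 2 (1.7019).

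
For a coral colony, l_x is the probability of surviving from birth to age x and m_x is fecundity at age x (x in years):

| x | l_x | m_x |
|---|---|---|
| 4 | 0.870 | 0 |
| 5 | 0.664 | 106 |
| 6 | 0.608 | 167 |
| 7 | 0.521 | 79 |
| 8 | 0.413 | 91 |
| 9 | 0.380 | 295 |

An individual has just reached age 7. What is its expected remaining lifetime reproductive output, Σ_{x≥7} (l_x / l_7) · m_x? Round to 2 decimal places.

l_7 = 0.521. Conditional survival from age 7 to x is l_x / l_7.
  x=7: (0.521/0.521) × 79 = 79.0000
  x=8: (0.413/0.521) × 91 = 72.1363
  x=9: (0.380/0.521) × 295 = 215.1631
Sum = 79.0000 + 72.1363 + 215.1631 = 366.2994

366.30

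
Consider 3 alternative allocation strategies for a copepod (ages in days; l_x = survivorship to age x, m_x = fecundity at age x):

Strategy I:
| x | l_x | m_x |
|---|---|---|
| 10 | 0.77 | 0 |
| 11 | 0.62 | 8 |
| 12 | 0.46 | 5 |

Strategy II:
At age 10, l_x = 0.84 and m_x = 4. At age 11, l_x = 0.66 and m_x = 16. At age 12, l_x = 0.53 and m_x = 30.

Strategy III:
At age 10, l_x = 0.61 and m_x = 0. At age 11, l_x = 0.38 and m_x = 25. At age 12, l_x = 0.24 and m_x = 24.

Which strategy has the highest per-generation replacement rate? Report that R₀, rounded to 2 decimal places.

Strategy I: R₀ = 0.77×0 + 0.62×8 + 0.46×5 = 7.2600
Strategy II: R₀ = 0.84×4 + 0.66×16 + 0.53×30 = 29.8200
Strategy III: R₀ = 0.61×0 + 0.38×25 + 0.24×24 = 15.2600
Highest R₀: strategy II with 29.8200.

29.82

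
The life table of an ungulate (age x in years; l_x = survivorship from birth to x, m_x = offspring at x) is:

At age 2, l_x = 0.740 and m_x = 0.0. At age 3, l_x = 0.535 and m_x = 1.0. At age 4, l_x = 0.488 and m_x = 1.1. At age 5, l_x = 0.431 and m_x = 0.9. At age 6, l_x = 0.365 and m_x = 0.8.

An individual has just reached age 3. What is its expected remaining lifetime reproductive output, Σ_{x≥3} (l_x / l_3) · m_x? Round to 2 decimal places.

3.27

l_3 = 0.535. Conditional survival from age 3 to x is l_x / l_3.
  x=3: (0.535/0.535) × 1.0 = 1.0000
  x=4: (0.488/0.535) × 1.1 = 1.0034
  x=5: (0.431/0.535) × 0.9 = 0.7250
  x=6: (0.365/0.535) × 0.8 = 0.5458
Sum = 1.0000 + 1.0034 + 0.7250 + 0.5458 = 3.2742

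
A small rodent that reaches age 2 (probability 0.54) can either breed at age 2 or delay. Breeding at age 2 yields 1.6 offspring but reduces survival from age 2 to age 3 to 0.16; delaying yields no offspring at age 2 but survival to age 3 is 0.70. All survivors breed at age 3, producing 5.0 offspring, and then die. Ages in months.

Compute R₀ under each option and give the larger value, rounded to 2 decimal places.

1.89

breed at age 2: R₀ = 0.54 × (1.6 + 0.16 × 5.0) = 0.54 × 2.4000 = 1.2960
delay to age 3: R₀ = 0.54 × (0.70 × 5.0) = 0.54 × 3.5000 = 1.8900
Higher: delay to age 3 (1.8900).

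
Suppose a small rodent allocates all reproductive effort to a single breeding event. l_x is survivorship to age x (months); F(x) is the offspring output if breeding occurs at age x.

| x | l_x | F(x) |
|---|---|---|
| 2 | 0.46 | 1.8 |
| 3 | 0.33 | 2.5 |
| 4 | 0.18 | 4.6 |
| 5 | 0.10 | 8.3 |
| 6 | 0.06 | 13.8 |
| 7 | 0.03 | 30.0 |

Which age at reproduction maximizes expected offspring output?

7

Expected offspring if breeding at age x = l_x × F(x):
  age 2: 0.46 × 1.8 = 0.828
  age 3: 0.33 × 2.5 = 0.825
  age 4: 0.18 × 4.6 = 0.828
  age 5: 0.10 × 8.3 = 0.830
  age 6: 0.06 × 13.8 = 0.828
  age 7: 0.03 × 30.0 = 0.900
Maximum at age 7 (0.900).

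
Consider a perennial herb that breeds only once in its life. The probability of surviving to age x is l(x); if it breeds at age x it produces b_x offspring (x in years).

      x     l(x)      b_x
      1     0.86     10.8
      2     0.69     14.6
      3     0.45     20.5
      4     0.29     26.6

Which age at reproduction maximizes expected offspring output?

Expected offspring if breeding at age x = l(x) × b_x:
  age 1: 0.86 × 10.8 = 9.288
  age 2: 0.69 × 14.6 = 10.074
  age 3: 0.45 × 20.5 = 9.225
  age 4: 0.29 × 26.6 = 7.714
Maximum at age 2 (10.074).

2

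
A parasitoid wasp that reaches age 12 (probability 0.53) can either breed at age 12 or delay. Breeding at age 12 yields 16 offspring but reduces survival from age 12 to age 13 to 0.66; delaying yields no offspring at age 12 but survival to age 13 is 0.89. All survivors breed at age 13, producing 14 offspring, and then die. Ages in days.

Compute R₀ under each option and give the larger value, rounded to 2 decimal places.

breed at age 12: R₀ = 0.53 × (16 + 0.66 × 14) = 0.53 × 25.2400 = 13.3772
delay to age 13: R₀ = 0.53 × (0.89 × 14) = 0.53 × 12.4600 = 6.6038
Higher: breed at age 12 (13.3772).

13.38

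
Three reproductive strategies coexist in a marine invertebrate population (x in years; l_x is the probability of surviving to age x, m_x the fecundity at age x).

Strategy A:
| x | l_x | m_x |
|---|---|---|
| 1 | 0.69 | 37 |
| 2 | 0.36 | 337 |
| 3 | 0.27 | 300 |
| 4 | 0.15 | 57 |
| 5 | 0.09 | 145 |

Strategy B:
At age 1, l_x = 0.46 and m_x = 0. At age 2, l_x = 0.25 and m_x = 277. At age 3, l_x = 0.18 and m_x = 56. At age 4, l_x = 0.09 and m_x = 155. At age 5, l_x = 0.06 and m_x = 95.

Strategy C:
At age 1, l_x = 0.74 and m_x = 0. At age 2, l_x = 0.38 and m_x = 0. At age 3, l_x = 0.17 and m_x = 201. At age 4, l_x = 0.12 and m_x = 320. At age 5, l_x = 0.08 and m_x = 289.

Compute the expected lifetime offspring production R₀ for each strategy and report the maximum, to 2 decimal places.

Strategy A: R₀ = 0.69×37 + 0.36×337 + 0.27×300 + 0.15×57 + 0.09×145 = 249.4500
Strategy B: R₀ = 0.46×0 + 0.25×277 + 0.18×56 + 0.09×155 + 0.06×95 = 98.9800
Strategy C: R₀ = 0.74×0 + 0.38×0 + 0.17×201 + 0.12×320 + 0.08×289 = 95.6900
Highest R₀: strategy A with 249.4500.

249.45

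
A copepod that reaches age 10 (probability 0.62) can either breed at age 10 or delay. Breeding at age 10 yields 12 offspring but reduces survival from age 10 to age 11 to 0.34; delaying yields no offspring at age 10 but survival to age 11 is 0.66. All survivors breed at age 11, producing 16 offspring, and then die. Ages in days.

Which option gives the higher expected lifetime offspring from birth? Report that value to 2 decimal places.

10.81

breed at age 10: R₀ = 0.62 × (12 + 0.34 × 16) = 0.62 × 17.4400 = 10.8128
delay to age 11: R₀ = 0.62 × (0.66 × 16) = 0.62 × 10.5600 = 6.5472
Higher: breed at age 10 (10.8128).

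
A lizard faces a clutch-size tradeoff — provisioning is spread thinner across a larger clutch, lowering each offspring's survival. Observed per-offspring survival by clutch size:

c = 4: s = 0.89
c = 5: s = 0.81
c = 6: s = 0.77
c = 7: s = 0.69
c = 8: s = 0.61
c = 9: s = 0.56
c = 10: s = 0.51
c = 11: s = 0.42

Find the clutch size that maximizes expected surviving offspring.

Expected surviving offspring = c × s(c):
  c=4: 4 × 0.89 = 3.560
  c=5: 5 × 0.81 = 4.050
  c=6: 6 × 0.77 = 4.620
  c=7: 7 × 0.69 = 4.830
  c=8: 8 × 0.61 = 4.880
  c=9: 9 × 0.56 = 5.040
  c=10: 10 × 0.51 = 5.100
  c=11: 11 × 0.42 = 4.620
Maximum at c = 10 (5.100 surviving offspring).

10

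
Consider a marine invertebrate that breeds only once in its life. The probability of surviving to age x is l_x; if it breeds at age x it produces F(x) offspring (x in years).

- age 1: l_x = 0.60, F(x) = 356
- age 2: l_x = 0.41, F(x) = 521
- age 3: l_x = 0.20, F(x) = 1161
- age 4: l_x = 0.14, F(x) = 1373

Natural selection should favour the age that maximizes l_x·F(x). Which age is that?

3

Expected offspring if breeding at age x = l_x × F(x):
  age 1: 0.60 × 356 = 213.600
  age 2: 0.41 × 521 = 213.610
  age 3: 0.20 × 1161 = 232.200
  age 4: 0.14 × 1373 = 192.220
Maximum at age 3 (232.200).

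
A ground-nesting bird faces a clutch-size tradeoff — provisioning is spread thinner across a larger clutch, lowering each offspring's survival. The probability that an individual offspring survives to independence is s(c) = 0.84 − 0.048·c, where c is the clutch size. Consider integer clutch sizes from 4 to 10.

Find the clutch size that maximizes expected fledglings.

9

Expected fledglings = c × s(c):
  c=4: 4 × 0.648 = 2.592
  c=5: 5 × 0.600 = 3.000
  c=6: 6 × 0.552 = 3.312
  c=7: 7 × 0.504 = 3.528
  c=8: 8 × 0.456 = 3.648
  c=9: 9 × 0.408 = 3.672
  c=10: 10 × 0.360 = 3.600
Maximum at c = 9 (3.672 fledglings).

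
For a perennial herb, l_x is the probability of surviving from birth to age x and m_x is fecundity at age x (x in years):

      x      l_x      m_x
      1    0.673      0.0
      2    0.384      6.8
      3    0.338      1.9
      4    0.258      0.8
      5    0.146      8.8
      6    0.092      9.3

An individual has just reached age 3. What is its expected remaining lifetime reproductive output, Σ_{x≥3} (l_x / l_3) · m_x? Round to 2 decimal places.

8.84

l_3 = 0.338. Conditional survival from age 3 to x is l_x / l_3.
  x=3: (0.338/0.338) × 1.9 = 1.9000
  x=4: (0.258/0.338) × 0.8 = 0.6107
  x=5: (0.146/0.338) × 8.8 = 3.8012
  x=6: (0.092/0.338) × 9.3 = 2.5314
Sum = 1.9000 + 0.6107 + 3.8012 + 2.5314 = 8.8432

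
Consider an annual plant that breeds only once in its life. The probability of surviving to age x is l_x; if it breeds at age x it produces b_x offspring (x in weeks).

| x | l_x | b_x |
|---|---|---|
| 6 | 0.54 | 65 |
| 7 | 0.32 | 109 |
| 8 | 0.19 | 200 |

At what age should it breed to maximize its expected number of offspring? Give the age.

Expected offspring if breeding at age x = l_x × b_x:
  age 6: 0.54 × 65 = 35.100
  age 7: 0.32 × 109 = 34.880
  age 8: 0.19 × 200 = 38.000
Maximum at age 8 (38.000).

8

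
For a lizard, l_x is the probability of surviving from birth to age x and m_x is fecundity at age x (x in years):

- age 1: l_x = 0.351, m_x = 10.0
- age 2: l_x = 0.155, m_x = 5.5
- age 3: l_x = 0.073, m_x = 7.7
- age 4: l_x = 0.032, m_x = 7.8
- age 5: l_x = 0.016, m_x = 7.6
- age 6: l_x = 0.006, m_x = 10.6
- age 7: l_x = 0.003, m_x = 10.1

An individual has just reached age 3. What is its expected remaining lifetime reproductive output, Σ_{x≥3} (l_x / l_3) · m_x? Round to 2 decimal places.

l_3 = 0.073. Conditional survival from age 3 to x is l_x / l_3.
  x=3: (0.073/0.073) × 7.7 = 7.7000
  x=4: (0.032/0.073) × 7.8 = 3.4192
  x=5: (0.016/0.073) × 7.6 = 1.6658
  x=6: (0.006/0.073) × 10.6 = 0.8712
  x=7: (0.003/0.073) × 10.1 = 0.4151
Sum = 7.7000 + 3.4192 + 1.6658 + 0.8712 + 0.4151 = 14.0712

14.07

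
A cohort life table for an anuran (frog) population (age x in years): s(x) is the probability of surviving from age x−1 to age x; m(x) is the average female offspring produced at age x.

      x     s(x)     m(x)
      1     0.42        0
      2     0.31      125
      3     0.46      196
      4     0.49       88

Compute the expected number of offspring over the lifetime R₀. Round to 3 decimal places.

Survivorship from birth: l_x = s_1·s_2·…·s_x.
  l_1 = 0.42000
  l_2 = 0.13020
  l_3 = 0.05989
  l_4 = 0.02935
R₀ = Σ l_x m(x):
  age 1: 0.42000 × 0 = 0.0000
  age 2: 0.13020 × 125 = 16.2750
  age 3: 0.05989 × 196 = 11.7384
  age 4: 0.02935 × 88 = 2.5828
R₀ = 0.0000 + 16.2750 + 11.7384 + 2.5828 = 30.5962

30.596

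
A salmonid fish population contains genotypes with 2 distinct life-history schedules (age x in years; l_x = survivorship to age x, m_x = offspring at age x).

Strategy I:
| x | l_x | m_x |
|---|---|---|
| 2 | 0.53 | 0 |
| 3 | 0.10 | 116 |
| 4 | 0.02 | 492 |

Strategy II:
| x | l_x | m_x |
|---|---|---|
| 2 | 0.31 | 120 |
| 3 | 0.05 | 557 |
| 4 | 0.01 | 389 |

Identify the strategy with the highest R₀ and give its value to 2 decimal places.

68.94

Strategy I: R₀ = 0.53×0 + 0.10×116 + 0.02×492 = 21.4400
Strategy II: R₀ = 0.31×120 + 0.05×557 + 0.01×389 = 68.9400
Highest R₀: strategy II with 68.9400.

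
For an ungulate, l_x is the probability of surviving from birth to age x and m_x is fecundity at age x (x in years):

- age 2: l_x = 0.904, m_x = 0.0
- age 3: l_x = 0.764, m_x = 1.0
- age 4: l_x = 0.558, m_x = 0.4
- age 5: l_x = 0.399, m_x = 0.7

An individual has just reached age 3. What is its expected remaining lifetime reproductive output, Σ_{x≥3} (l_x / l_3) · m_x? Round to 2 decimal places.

l_3 = 0.764. Conditional survival from age 3 to x is l_x / l_3.
  x=3: (0.764/0.764) × 1.0 = 1.0000
  x=4: (0.558/0.764) × 0.4 = 0.2921
  x=5: (0.399/0.764) × 0.7 = 0.3656
Sum = 1.0000 + 0.2921 + 0.3656 = 1.6577

1.66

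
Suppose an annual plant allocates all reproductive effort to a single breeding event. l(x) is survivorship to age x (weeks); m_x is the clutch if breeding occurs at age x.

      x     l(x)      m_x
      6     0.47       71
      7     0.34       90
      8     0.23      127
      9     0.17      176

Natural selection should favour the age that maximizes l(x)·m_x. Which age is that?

Expected offspring if breeding at age x = l(x) × m_x:
  age 6: 0.47 × 71 = 33.370
  age 7: 0.34 × 90 = 30.600
  age 8: 0.23 × 127 = 29.210
  age 9: 0.17 × 176 = 29.920
Maximum at age 6 (33.370).

6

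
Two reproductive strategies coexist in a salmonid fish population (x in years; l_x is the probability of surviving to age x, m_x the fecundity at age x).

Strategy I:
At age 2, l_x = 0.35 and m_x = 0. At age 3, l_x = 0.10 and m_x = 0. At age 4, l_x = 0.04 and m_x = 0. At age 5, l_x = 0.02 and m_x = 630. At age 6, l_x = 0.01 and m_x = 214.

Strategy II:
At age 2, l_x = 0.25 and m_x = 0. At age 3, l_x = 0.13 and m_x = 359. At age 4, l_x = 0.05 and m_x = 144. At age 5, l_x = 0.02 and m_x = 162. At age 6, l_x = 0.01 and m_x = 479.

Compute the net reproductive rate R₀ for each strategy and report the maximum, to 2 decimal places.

61.90

Strategy I: R₀ = 0.35×0 + 0.10×0 + 0.04×0 + 0.02×630 + 0.01×214 = 14.7400
Strategy II: R₀ = 0.25×0 + 0.13×359 + 0.05×144 + 0.02×162 + 0.01×479 = 61.9000
Highest R₀: strategy II with 61.9000.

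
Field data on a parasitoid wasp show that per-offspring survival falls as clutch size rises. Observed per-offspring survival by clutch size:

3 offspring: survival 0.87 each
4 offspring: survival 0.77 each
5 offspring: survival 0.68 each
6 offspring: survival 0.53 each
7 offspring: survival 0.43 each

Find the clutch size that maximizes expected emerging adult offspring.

5

Expected emerging adult offspring = c × s(c):
  c=3: 3 × 0.87 = 2.610
  c=4: 4 × 0.77 = 3.080
  c=5: 5 × 0.68 = 3.400
  c=6: 6 × 0.53 = 3.180
  c=7: 7 × 0.43 = 3.010
Maximum at c = 5 (3.400 emerging adult offspring).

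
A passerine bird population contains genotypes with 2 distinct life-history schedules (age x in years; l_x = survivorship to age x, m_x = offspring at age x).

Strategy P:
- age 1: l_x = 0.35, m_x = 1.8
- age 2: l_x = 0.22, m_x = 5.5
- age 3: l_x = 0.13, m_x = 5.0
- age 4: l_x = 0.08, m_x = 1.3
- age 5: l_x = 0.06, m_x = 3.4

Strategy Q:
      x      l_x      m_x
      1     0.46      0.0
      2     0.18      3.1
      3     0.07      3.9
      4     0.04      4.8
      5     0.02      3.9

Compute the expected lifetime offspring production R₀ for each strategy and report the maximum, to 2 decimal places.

2.80

Strategy P: R₀ = 0.35×1.8 + 0.22×5.5 + 0.13×5.0 + 0.08×1.3 + 0.06×3.4 = 2.7980
Strategy Q: R₀ = 0.46×0.0 + 0.18×3.1 + 0.07×3.9 + 0.04×4.8 + 0.02×3.9 = 1.1010
Highest R₀: strategy P with 2.7980.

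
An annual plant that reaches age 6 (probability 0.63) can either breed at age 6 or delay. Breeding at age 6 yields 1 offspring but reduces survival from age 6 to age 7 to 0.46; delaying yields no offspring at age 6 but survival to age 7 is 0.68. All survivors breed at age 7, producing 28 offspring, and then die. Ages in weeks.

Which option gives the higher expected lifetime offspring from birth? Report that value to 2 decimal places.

12.00

breed at age 6: R₀ = 0.63 × (1 + 0.46 × 28) = 0.63 × 13.8800 = 8.7444
delay to age 7: R₀ = 0.63 × (0.68 × 28) = 0.63 × 19.0400 = 11.9952
Higher: delay to age 7 (11.9952).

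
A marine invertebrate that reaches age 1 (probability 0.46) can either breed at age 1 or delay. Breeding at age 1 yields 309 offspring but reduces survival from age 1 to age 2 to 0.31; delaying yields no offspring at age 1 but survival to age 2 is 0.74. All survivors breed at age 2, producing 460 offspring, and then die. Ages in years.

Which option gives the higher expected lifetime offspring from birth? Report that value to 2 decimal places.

breed at age 1: R₀ = 0.46 × (309 + 0.31 × 460) = 0.46 × 451.6000 = 207.7360
delay to age 2: R₀ = 0.46 × (0.74 × 460) = 0.46 × 340.4000 = 156.5840
Higher: breed at age 1 (207.7360).

207.74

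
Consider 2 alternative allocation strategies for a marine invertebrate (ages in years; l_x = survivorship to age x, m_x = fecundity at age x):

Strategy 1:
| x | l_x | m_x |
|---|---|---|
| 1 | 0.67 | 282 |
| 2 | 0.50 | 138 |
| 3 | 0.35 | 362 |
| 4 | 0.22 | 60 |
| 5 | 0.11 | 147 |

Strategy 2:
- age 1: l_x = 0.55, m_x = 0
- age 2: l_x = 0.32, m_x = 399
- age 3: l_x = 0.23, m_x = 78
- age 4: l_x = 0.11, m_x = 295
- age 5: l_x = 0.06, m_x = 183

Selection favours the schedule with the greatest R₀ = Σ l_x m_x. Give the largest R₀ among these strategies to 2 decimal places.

Strategy 1: R₀ = 0.67×282 + 0.50×138 + 0.35×362 + 0.22×60 + 0.11×147 = 414.0100
Strategy 2: R₀ = 0.55×0 + 0.32×399 + 0.23×78 + 0.11×295 + 0.06×183 = 189.0500
Highest R₀: strategy 1 with 414.0100.

414.01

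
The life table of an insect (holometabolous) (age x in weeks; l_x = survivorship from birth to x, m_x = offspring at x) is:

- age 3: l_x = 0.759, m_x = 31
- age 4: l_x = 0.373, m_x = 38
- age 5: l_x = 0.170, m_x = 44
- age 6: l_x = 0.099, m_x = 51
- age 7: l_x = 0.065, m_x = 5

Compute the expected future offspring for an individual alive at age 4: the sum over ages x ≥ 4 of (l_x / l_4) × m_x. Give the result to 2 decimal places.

72.46

l_4 = 0.373. Conditional survival from age 4 to x is l_x / l_4.
  x=4: (0.373/0.373) × 38 = 38.0000
  x=5: (0.170/0.373) × 44 = 20.0536
  x=6: (0.099/0.373) × 51 = 13.5362
  x=7: (0.065/0.373) × 5 = 0.8713
Sum = 38.0000 + 20.0536 + 13.5362 + 0.8713 = 72.4611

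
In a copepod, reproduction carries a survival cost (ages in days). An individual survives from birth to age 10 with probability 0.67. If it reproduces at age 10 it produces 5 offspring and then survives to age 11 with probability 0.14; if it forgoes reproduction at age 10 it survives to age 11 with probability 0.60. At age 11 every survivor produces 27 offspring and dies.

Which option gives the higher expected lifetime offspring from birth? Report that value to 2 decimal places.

breed at age 10: R₀ = 0.67 × (5 + 0.14 × 27) = 0.67 × 8.7800 = 5.8826
delay to age 11: R₀ = 0.67 × (0.60 × 27) = 0.67 × 16.2000 = 10.8540
Higher: delay to age 11 (10.8540).

10.85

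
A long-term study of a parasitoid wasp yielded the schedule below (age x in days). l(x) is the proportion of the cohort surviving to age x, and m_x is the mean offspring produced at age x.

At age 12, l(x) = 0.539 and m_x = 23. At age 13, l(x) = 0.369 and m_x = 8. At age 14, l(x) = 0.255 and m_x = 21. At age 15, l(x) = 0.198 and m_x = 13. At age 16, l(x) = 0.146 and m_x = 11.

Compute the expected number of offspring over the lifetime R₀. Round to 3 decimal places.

R₀ = Σ l(x) m_x:
  age 12: 0.539 × 23 = 12.3970
  age 13: 0.369 × 8 = 2.9520
  age 14: 0.255 × 21 = 5.3550
  age 15: 0.198 × 13 = 2.5740
  age 16: 0.146 × 11 = 1.6060
R₀ = 12.3970 + 2.9520 + 5.3550 + 2.5740 + 1.6060 = 24.8840

24.884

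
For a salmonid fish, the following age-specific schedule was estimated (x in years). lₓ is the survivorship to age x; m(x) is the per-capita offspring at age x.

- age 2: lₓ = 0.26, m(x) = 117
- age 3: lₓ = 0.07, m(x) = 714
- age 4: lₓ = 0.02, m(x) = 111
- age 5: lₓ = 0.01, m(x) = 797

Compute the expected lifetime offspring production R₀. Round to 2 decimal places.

R₀ = Σ lₓ m(x):
  age 2: 0.26 × 117 = 30.4200
  age 3: 0.07 × 714 = 49.9800
  age 4: 0.02 × 111 = 2.2200
  age 5: 0.01 × 797 = 7.9700
R₀ = 30.4200 + 49.9800 + 2.2200 + 7.9700 = 90.5900

90.59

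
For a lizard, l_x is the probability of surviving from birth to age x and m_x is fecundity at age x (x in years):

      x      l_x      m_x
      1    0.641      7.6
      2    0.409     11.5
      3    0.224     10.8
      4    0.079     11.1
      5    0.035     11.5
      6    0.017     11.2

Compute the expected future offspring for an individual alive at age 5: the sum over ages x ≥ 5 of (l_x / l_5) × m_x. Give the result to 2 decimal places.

16.94

l_5 = 0.035. Conditional survival from age 5 to x is l_x / l_5.
  x=5: (0.035/0.035) × 11.5 = 11.5000
  x=6: (0.017/0.035) × 11.2 = 5.4400
Sum = 11.5000 + 5.4400 = 16.9400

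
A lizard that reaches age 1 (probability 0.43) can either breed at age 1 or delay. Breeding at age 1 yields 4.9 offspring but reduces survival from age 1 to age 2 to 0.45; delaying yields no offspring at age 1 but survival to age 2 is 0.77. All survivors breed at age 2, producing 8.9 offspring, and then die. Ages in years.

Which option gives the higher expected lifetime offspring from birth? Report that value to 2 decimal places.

3.83

breed at age 1: R₀ = 0.43 × (4.9 + 0.45 × 8.9) = 0.43 × 8.9050 = 3.8292
delay to age 2: R₀ = 0.43 × (0.77 × 8.9) = 0.43 × 6.8530 = 2.9468
Higher: breed at age 1 (3.8292).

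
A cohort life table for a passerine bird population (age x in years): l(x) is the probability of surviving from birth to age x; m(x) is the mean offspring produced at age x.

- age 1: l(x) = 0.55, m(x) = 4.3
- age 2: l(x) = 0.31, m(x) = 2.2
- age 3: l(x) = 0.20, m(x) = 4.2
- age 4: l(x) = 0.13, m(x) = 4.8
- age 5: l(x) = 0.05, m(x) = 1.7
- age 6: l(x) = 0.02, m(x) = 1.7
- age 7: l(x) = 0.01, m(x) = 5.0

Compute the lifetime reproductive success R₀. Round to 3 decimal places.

R₀ = Σ l(x) m(x):
  age 1: 0.55 × 4.3 = 2.3650
  age 2: 0.31 × 2.2 = 0.6820
  age 3: 0.20 × 4.2 = 0.8400
  age 4: 0.13 × 4.8 = 0.6240
  age 5: 0.05 × 1.7 = 0.0850
  age 6: 0.02 × 1.7 = 0.0340
  age 7: 0.01 × 5.0 = 0.0500
R₀ = 2.3650 + 0.6820 + 0.8400 + 0.6240 + 0.0850 + 0.0340 + 0.0500 = 4.6800

4.680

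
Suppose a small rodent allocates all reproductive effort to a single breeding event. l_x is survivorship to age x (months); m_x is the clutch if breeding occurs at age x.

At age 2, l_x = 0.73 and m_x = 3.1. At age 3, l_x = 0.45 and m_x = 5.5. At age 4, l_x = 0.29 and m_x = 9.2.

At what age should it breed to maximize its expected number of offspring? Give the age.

Expected offspring if breeding at age x = l_x × m_x:
  age 2: 0.73 × 3.1 = 2.263
  age 3: 0.45 × 5.5 = 2.475
  age 4: 0.29 × 9.2 = 2.668
Maximum at age 4 (2.668).

4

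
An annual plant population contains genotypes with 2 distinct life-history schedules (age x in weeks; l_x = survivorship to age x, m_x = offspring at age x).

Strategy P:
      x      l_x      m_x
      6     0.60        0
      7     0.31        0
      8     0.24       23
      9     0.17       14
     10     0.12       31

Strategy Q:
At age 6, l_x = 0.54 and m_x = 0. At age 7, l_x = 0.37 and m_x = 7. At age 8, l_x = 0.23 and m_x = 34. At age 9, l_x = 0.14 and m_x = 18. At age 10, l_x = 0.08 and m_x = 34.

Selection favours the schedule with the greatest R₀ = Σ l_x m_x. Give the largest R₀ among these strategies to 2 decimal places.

Strategy P: R₀ = 0.60×0 + 0.31×0 + 0.24×23 + 0.17×14 + 0.12×31 = 11.6200
Strategy Q: R₀ = 0.54×0 + 0.37×7 + 0.23×34 + 0.14×18 + 0.08×34 = 15.6500
Highest R₀: strategy Q with 15.6500.

15.65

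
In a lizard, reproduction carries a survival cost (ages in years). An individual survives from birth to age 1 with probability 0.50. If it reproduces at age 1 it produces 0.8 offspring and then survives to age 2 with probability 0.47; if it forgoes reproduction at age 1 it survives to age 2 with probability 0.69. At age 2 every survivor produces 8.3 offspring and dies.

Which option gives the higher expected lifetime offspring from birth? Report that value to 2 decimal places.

breed at age 1: R₀ = 0.50 × (0.8 + 0.47 × 8.3) = 0.50 × 4.7010 = 2.3505
delay to age 2: R₀ = 0.50 × (0.69 × 8.3) = 0.50 × 5.7270 = 2.8635
Higher: delay to age 2 (2.8635).

2.86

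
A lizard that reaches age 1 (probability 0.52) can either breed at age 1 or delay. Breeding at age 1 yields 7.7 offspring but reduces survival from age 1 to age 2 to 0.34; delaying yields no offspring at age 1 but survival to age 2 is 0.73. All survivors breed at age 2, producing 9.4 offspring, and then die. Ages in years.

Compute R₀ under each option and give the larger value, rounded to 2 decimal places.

5.67

breed at age 1: R₀ = 0.52 × (7.7 + 0.34 × 9.4) = 0.52 × 10.8960 = 5.6659
delay to age 2: R₀ = 0.52 × (0.73 × 9.4) = 0.52 × 6.8620 = 3.5682
Higher: breed at age 1 (5.6659).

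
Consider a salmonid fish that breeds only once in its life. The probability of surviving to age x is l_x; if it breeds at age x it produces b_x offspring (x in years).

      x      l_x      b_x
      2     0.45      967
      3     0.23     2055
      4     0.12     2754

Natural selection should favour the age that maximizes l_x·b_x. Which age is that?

3

Expected offspring if breeding at age x = l_x × b_x:
  age 2: 0.45 × 967 = 435.150
  age 3: 0.23 × 2055 = 472.650
  age 4: 0.12 × 2754 = 330.480
Maximum at age 3 (472.650).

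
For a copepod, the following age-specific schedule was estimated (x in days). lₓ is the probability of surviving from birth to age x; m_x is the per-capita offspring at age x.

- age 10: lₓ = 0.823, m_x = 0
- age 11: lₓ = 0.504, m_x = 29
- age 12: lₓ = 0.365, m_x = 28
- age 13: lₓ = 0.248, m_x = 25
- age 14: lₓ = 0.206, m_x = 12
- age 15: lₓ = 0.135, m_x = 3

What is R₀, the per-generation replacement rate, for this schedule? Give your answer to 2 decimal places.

33.91

R₀ = Σ lₓ m_x:
  age 10: 0.823 × 0 = 0.0000
  age 11: 0.504 × 29 = 14.6160
  age 12: 0.365 × 28 = 10.2200
  age 13: 0.248 × 25 = 6.2000
  age 14: 0.206 × 12 = 2.4720
  age 15: 0.135 × 3 = 0.4050
R₀ = 0.0000 + 14.6160 + 10.2200 + 6.2000 + 2.4720 + 0.4050 = 33.9130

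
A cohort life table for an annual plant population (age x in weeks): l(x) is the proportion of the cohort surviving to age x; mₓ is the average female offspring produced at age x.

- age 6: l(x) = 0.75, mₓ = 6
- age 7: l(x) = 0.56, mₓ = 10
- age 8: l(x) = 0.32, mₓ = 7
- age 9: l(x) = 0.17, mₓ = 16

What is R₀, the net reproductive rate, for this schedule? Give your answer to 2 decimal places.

15.06

R₀ = Σ l(x) mₓ:
  age 6: 0.75 × 6 = 4.5000
  age 7: 0.56 × 10 = 5.6000
  age 8: 0.32 × 7 = 2.2400
  age 9: 0.17 × 16 = 2.7200
R₀ = 4.5000 + 5.6000 + 2.2400 + 2.7200 = 15.0600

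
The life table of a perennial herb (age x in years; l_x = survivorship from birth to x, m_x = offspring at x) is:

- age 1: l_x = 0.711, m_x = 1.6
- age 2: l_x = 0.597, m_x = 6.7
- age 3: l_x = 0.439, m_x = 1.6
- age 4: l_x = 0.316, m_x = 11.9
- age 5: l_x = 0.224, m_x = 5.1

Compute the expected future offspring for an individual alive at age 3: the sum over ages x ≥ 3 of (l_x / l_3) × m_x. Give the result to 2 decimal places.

12.77

l_3 = 0.439. Conditional survival from age 3 to x is l_x / l_3.
  x=3: (0.439/0.439) × 1.6 = 1.6000
  x=4: (0.316/0.439) × 11.9 = 8.5658
  x=5: (0.224/0.439) × 5.1 = 2.6023
Sum = 1.6000 + 8.5658 + 2.6023 = 12.7681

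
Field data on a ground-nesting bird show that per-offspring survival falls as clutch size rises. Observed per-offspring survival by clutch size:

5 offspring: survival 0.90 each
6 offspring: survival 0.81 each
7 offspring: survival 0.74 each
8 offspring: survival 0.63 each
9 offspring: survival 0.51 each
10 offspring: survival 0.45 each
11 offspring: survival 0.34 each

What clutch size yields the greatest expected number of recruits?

Expected recruits = c × s(c):
  c=5: 5 × 0.90 = 4.500
  c=6: 6 × 0.81 = 4.860
  c=7: 7 × 0.74 = 5.180
  c=8: 8 × 0.63 = 5.040
  c=9: 9 × 0.51 = 4.590
  c=10: 10 × 0.45 = 4.500
  c=11: 11 × 0.34 = 3.740
Maximum at c = 7 (5.180 recruits).

7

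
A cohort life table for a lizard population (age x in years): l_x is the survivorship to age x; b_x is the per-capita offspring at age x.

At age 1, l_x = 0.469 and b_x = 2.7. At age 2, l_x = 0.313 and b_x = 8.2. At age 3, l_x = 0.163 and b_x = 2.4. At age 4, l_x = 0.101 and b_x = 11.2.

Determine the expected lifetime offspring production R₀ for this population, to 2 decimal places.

5.36

R₀ = Σ l_x b_x:
  age 1: 0.469 × 2.7 = 1.2663
  age 2: 0.313 × 8.2 = 2.5666
  age 3: 0.163 × 2.4 = 0.3912
  age 4: 0.101 × 11.2 = 1.1312
R₀ = 1.2663 + 2.5666 + 0.3912 + 1.1312 = 5.3553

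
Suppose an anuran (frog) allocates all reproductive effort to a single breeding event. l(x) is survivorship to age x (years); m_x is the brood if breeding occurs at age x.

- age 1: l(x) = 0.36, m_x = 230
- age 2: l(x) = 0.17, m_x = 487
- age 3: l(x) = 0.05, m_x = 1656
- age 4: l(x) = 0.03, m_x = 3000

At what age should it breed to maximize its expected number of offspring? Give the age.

Expected offspring if breeding at age x = l(x) × m_x:
  age 1: 0.36 × 230 = 82.800
  age 2: 0.17 × 487 = 82.790
  age 3: 0.05 × 1656 = 82.800
  age 4: 0.03 × 3000 = 90.000
Maximum at age 4 (90.000).

4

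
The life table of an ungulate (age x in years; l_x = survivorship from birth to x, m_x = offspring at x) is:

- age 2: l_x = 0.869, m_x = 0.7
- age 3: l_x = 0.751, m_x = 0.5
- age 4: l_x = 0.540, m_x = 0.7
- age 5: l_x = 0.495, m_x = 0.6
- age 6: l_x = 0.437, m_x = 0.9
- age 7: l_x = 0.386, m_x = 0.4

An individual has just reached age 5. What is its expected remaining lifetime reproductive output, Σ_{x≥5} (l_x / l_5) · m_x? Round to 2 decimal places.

l_5 = 0.495. Conditional survival from age 5 to x is l_x / l_5.
  x=5: (0.495/0.495) × 0.6 = 0.6000
  x=6: (0.437/0.495) × 0.9 = 0.7945
  x=7: (0.386/0.495) × 0.4 = 0.3119
Sum = 0.6000 + 0.7945 + 0.3119 = 1.7065

1.71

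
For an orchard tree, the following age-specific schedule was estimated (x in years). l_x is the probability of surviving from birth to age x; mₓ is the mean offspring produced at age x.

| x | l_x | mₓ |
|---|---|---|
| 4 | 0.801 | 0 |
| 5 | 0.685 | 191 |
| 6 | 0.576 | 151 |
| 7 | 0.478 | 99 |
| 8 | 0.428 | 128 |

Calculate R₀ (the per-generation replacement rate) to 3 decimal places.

319.917

R₀ = Σ l_x mₓ:
  age 4: 0.801 × 0 = 0.0000
  age 5: 0.685 × 191 = 130.8350
  age 6: 0.576 × 151 = 86.9760
  age 7: 0.478 × 99 = 47.3220
  age 8: 0.428 × 128 = 54.7840
R₀ = 0.0000 + 130.8350 + 86.9760 + 47.3220 + 54.7840 = 319.9170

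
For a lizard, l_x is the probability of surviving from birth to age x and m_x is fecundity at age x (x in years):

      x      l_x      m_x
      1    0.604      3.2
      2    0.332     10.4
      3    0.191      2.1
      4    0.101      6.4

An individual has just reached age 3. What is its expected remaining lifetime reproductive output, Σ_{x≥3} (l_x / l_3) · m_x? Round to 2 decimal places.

l_3 = 0.191. Conditional survival from age 3 to x is l_x / l_3.
  x=3: (0.191/0.191) × 2.1 = 2.1000
  x=4: (0.101/0.191) × 6.4 = 3.3843
Sum = 2.1000 + 3.3843 = 5.4843

5.48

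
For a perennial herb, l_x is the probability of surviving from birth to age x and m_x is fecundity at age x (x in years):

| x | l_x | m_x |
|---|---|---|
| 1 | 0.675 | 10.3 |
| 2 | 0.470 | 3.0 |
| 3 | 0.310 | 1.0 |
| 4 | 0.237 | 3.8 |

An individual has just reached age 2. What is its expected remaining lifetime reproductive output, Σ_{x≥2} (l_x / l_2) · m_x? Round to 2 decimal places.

l_2 = 0.470. Conditional survival from age 2 to x is l_x / l_2.
  x=2: (0.470/0.470) × 3.0 = 3.0000
  x=3: (0.310/0.470) × 1.0 = 0.6596
  x=4: (0.237/0.470) × 3.8 = 1.9162
Sum = 3.0000 + 0.6596 + 1.9162 = 5.5757

5.58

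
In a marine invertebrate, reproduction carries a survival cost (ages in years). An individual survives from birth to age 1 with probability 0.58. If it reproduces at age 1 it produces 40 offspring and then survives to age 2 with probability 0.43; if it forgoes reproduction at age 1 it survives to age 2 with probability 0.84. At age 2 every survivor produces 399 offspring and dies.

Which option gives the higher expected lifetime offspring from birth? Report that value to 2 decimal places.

194.39

breed at age 1: R₀ = 0.58 × (40 + 0.43 × 399) = 0.58 × 211.5700 = 122.7106
delay to age 2: R₀ = 0.58 × (0.84 × 399) = 0.58 × 335.1600 = 194.3928
Higher: delay to age 2 (194.3928).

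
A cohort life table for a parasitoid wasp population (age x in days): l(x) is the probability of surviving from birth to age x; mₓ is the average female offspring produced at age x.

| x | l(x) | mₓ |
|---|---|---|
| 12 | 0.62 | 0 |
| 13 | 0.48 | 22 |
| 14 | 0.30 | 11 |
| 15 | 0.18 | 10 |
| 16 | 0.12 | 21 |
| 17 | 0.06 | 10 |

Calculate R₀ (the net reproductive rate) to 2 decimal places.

18.78

R₀ = Σ l(x) mₓ:
  age 12: 0.62 × 0 = 0.0000
  age 13: 0.48 × 22 = 10.5600
  age 14: 0.30 × 11 = 3.3000
  age 15: 0.18 × 10 = 1.8000
  age 16: 0.12 × 21 = 2.5200
  age 17: 0.06 × 10 = 0.6000
R₀ = 0.0000 + 10.5600 + 3.3000 + 1.8000 + 2.5200 + 0.6000 = 18.7800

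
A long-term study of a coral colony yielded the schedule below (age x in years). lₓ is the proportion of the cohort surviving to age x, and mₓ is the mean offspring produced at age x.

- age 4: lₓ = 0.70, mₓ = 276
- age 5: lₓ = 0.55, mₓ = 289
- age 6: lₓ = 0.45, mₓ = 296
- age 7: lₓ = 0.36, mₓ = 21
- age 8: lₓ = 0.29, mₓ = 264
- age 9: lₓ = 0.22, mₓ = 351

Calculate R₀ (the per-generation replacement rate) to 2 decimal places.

646.69

R₀ = Σ lₓ mₓ:
  age 4: 0.70 × 276 = 193.2000
  age 5: 0.55 × 289 = 158.9500
  age 6: 0.45 × 296 = 133.2000
  age 7: 0.36 × 21 = 7.5600
  age 8: 0.29 × 264 = 76.5600
  age 9: 0.22 × 351 = 77.2200
R₀ = 193.2000 + 158.9500 + 133.2000 + 7.5600 + 76.5600 + 77.2200 = 646.6900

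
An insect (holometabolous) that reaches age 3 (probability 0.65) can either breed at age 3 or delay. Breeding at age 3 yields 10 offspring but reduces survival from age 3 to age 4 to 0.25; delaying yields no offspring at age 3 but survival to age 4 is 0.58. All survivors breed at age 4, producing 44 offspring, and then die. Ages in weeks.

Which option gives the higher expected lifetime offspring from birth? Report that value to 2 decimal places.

16.59

breed at age 3: R₀ = 0.65 × (10 + 0.25 × 44) = 0.65 × 21.0000 = 13.6500
delay to age 4: R₀ = 0.65 × (0.58 × 44) = 0.65 × 25.5200 = 16.5880
Higher: delay to age 4 (16.5880).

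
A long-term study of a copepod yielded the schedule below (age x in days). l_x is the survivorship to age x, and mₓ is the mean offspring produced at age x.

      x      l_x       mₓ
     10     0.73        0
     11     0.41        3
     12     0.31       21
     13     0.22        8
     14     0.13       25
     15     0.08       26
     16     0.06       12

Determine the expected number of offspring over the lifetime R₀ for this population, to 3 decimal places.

15.550

R₀ = Σ l_x mₓ:
  age 10: 0.73 × 0 = 0.0000
  age 11: 0.41 × 3 = 1.2300
  age 12: 0.31 × 21 = 6.5100
  age 13: 0.22 × 8 = 1.7600
  age 14: 0.13 × 25 = 3.2500
  age 15: 0.08 × 26 = 2.0800
  age 16: 0.06 × 12 = 0.7200
R₀ = 0.0000 + 1.2300 + 6.5100 + 1.7600 + 3.2500 + 2.0800 + 0.7200 = 15.5500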